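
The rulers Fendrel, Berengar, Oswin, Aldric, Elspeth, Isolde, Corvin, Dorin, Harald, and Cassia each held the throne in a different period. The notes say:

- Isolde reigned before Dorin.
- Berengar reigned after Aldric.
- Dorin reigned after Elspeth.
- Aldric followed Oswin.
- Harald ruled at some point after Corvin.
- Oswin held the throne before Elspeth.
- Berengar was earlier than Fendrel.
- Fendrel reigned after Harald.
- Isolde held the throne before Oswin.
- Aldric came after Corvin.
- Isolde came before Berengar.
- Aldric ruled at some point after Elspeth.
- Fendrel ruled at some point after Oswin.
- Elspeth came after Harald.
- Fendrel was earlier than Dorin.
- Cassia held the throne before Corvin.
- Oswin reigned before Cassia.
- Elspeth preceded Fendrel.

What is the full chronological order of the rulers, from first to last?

The constraints fix every adjacent pair, so only one ordering works:
Isolde → Oswin → Cassia → Corvin → Harald → Elspeth → Aldric → Berengar → Fendrel → Dorin.

Isolde, Oswin, Cassia, Corvin, Harald, Elspeth, Aldric, Berengar, Fendrel, Dorin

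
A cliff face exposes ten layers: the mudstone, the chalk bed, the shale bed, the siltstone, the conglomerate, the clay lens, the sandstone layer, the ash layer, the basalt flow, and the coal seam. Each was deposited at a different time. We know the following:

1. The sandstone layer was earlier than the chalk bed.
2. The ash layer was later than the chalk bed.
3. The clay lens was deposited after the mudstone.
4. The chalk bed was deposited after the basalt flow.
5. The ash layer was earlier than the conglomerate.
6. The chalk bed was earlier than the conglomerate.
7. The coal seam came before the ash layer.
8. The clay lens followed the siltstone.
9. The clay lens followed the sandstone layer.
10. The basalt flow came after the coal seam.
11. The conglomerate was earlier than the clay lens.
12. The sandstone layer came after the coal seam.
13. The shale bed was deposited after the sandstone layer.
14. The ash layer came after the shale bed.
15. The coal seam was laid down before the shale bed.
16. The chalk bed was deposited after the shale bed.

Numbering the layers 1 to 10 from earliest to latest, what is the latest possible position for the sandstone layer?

5

The sandstone layer must come before the ash layer, the chalk bed, the clay lens, the conglomerate, and the shale bed — 5 layers forced after it.
Everything else can be placed before the sandstone layer in some valid order, so the sandstone layer can sit as late as position 10 − 5 = 5.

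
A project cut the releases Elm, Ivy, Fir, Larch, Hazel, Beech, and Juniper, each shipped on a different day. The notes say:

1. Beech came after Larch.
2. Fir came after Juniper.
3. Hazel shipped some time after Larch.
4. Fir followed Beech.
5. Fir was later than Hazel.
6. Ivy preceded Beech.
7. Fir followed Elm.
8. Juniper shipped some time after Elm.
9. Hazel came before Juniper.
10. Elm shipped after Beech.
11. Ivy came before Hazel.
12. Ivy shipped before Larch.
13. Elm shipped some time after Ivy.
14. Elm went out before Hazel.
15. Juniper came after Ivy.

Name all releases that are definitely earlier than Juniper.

Directly stated before Juniper: Elm, Hazel, and Ivy.
Beech reaches Juniper via Beech → Elm → Juniper.
Larch reaches Juniper via Larch → Hazel → Juniper.
No chain forces Fir ahead of Juniper.

Beech, Elm, Hazel, Ivy, Larch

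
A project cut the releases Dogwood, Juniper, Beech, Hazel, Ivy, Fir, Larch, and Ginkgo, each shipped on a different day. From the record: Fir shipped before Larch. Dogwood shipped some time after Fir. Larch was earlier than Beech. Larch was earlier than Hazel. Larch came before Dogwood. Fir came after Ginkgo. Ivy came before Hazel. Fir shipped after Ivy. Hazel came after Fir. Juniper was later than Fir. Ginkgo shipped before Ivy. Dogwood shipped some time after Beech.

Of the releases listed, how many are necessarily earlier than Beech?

4

Directly stated before Beech: Larch.
Fir reaches Beech via Fir → Larch → Beech.
Ginkgo reaches Beech via Ginkgo → Fir → Larch → Beech.
Ivy reaches Beech via Ivy → Fir → Larch → Beech.
That's Fir, Ginkgo, Ivy, and Larch — 4 in all.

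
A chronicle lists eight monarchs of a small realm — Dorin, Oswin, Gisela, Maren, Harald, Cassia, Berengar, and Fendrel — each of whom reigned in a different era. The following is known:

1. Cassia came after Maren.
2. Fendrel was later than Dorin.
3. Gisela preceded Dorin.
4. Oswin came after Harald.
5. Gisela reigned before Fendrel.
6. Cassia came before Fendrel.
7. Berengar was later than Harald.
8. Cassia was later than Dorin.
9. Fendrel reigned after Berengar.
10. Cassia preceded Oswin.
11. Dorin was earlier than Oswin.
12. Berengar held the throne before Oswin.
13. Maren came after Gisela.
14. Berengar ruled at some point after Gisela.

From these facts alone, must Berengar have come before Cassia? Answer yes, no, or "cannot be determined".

No chain of stated constraints runs from Berengar to Cassia, and none runs from Cassia to Berengar either.
So the relative order of Berengar and Cassia is not fixed by the given facts.

cannot be determined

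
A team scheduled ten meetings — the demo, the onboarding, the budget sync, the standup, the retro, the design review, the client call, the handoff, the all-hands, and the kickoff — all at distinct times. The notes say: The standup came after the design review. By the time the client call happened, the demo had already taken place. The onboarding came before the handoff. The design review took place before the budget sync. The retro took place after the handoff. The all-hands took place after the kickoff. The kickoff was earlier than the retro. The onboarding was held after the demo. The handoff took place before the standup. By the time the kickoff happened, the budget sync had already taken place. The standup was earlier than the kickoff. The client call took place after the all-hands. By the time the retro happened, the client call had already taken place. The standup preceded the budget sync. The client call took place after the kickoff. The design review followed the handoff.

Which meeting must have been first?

the demo

The demo has a chain of constraints placing it before every other meeting, so the demo must be first.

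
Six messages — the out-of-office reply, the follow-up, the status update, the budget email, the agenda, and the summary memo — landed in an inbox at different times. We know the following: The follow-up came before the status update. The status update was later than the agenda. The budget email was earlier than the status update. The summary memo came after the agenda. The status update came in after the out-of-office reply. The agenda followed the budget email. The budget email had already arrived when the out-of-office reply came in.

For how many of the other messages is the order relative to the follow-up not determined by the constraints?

4

Forced after the follow-up: the status update.
That leaves the agenda, the budget email, the out-of-office reply, and the summary memo with no forced order relative to the follow-up — 4.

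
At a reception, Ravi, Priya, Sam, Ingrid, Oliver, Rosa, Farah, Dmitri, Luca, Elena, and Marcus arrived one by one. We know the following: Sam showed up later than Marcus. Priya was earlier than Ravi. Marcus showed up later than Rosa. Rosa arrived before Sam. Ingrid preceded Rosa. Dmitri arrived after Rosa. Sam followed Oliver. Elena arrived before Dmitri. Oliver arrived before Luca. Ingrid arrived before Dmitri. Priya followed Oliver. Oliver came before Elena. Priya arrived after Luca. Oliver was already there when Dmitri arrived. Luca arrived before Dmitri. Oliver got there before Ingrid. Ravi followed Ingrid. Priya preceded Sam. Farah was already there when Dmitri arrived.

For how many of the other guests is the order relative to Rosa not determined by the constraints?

Forced before Rosa: Ingrid and Oliver; forced after Rosa: Dmitri, Marcus, and Sam.
That leaves Elena, Farah, Luca, Priya, and Ravi with no forced order relative to Rosa — 5.

5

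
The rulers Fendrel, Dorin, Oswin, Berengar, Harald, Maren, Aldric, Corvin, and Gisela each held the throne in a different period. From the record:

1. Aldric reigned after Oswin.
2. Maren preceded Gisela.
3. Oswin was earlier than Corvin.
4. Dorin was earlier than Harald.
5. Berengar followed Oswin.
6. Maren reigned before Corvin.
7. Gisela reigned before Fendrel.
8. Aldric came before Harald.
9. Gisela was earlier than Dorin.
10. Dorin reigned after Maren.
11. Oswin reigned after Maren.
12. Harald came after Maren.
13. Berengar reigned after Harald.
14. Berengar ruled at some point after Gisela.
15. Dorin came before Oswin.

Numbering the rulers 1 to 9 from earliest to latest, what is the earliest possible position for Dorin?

3

Gisela and Maren must both come before Dorin — 2 forced predecessors.
Nothing else is forced ahead of Dorin, so their earliest slot is position 2 + 1 = 3.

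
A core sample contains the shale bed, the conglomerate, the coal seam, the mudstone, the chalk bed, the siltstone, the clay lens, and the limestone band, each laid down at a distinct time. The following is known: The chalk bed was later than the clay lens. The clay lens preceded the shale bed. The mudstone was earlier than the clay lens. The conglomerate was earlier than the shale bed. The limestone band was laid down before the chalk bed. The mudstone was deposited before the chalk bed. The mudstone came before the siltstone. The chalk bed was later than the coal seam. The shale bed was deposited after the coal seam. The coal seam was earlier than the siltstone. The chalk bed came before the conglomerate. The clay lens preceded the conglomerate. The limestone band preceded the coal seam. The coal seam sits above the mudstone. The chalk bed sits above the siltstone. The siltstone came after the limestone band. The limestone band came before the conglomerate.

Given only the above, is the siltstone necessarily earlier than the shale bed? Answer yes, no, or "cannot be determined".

yes

Chain the constraints: the siltstone → the chalk bed → the conglomerate → the shale bed. Each link is directly stated, so the siltstone comes before the shale bed.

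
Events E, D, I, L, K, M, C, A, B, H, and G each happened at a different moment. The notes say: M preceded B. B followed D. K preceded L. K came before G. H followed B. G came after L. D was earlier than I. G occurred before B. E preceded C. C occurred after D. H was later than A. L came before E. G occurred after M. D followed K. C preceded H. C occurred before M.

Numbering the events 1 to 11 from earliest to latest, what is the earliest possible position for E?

K and L must both come before E — 2 forced predecessors.
Nothing else is forced ahead of E, so its earliest slot is position 2 + 1 = 3.

3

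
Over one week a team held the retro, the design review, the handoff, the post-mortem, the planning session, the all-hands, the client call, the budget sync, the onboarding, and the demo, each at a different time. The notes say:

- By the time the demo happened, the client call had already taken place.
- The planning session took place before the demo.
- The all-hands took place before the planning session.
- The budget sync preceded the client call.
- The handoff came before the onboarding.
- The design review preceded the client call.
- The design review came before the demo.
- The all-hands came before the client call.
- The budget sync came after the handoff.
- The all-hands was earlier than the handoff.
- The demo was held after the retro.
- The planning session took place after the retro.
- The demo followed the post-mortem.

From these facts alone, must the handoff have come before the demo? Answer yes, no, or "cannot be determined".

yes

Chain the constraints: the handoff → the budget sync → the client call → the demo. Each link is directly stated, so the handoff comes before the demo.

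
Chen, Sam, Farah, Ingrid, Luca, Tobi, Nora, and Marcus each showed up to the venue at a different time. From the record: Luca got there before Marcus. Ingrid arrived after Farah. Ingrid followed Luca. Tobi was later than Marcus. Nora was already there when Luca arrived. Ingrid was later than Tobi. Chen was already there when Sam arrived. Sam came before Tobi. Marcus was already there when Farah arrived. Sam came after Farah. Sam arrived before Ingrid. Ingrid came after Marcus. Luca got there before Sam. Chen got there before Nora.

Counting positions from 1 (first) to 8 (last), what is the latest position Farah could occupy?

Farah must come before Ingrid, Sam, and Tobi — 3 guests forced after them.
Everything else can be placed before Farah in some valid order, so Farah can sit as late as position 8 − 3 = 5.

5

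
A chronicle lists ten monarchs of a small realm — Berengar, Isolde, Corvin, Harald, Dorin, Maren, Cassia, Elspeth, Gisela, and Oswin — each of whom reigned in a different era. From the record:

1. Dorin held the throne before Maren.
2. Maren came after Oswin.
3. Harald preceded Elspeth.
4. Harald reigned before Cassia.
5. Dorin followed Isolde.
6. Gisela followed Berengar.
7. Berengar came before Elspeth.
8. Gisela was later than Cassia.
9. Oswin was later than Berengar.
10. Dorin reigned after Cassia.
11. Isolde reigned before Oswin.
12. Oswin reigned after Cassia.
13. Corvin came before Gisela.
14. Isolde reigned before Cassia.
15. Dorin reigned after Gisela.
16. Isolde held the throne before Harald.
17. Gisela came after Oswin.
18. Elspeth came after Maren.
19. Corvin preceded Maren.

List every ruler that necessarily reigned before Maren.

Berengar, Cassia, Corvin, Dorin, Gisela, Harald, Isolde, Oswin

Directly stated before Maren: Corvin, Dorin, and Oswin.
Berengar reaches Maren via Berengar → Oswin → Maren.
Cassia reaches Maren via Cassia → Oswin → Maren.
Gisela reaches Maren via Gisela → Dorin → Maren.
Likewise Harald and Isolde each reach Maren by chaining the stated constraints.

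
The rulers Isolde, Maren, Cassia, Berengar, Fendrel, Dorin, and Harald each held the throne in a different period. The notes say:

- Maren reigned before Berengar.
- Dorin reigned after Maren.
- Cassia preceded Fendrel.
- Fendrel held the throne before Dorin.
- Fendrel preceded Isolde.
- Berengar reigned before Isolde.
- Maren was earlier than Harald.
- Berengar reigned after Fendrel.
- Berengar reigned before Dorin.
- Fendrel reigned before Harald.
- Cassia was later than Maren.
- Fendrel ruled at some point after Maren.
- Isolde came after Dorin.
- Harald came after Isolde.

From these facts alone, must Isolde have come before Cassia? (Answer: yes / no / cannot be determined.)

no

Tracing the constraints gives Cassia → Fendrel → Isolde, so Cassia must come before Isolde.
That means Isolde cannot be before Cassia.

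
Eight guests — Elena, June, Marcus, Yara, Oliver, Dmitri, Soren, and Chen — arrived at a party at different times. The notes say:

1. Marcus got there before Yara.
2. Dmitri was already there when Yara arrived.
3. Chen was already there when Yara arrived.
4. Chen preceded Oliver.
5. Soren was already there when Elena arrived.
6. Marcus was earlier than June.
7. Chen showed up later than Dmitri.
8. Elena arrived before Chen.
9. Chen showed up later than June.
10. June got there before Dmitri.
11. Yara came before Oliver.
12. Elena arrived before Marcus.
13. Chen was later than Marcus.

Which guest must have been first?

Soren

Soren has a chain of constraints placing them before every other guest, so Soren must be first.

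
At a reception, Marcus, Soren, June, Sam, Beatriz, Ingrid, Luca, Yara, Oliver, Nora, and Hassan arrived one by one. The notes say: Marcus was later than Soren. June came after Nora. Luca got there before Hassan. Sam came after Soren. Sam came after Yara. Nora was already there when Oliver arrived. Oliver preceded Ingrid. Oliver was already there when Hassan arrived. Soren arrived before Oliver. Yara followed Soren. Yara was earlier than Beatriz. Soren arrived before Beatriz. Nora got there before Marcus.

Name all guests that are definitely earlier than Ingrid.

Nora, Oliver, Soren

Directly stated before Ingrid: Oliver.
Nora reaches Ingrid via Nora → Oliver → Ingrid.
Soren reaches Ingrid via Soren → Oliver → Ingrid.
No chain forces Marcus (or any of the others) ahead of Ingrid.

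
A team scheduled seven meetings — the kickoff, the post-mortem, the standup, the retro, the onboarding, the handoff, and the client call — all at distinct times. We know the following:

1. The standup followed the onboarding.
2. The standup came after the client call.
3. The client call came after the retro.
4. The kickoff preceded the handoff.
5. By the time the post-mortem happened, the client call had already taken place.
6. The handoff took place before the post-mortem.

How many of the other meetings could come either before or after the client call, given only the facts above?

3

Forced before the client call: the retro; forced after the client call: the post-mortem and the standup.
That leaves the handoff, the kickoff, and the onboarding with no forced order relative to the client call — 3.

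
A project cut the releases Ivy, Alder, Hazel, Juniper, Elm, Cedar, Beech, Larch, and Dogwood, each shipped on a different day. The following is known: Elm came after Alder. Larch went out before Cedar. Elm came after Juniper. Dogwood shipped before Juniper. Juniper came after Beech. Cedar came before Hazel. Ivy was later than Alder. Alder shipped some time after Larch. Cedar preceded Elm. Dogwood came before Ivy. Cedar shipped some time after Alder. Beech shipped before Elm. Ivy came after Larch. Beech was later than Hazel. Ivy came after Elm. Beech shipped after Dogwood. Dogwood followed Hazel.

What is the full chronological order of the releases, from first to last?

The constraints fix every adjacent pair, so only one ordering works:
Larch → Alder → Cedar → Hazel → Dogwood → Beech → Juniper → Elm → Ivy.

Larch, Alder, Cedar, Hazel, Dogwood, Beech, Juniper, Elm, Ivy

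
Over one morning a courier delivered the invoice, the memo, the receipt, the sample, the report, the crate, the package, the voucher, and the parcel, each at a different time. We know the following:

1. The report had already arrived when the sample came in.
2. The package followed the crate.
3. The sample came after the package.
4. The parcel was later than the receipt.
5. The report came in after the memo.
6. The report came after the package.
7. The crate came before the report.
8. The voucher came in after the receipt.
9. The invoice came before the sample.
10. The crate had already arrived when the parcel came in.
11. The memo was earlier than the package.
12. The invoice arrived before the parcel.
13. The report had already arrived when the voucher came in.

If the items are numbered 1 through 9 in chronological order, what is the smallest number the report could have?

4

The crate, the memo, and the package must all come before the report — 3 forced predecessors.
Nothing else is forced ahead of the report, so its earliest slot is position 3 + 1 = 4.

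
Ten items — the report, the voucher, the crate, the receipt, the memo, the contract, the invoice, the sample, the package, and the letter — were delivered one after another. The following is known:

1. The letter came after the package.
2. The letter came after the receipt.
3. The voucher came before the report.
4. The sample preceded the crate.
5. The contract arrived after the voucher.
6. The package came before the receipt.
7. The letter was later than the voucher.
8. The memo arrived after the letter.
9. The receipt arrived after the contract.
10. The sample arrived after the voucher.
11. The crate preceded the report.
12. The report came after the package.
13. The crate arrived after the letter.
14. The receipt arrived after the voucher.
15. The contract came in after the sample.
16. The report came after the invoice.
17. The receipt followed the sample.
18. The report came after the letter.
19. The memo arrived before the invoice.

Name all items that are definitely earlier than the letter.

the contract, the package, the receipt, the sample, the voucher

Directly stated before the letter: the package, the receipt, and the voucher.
The contract reaches the letter via the contract → the receipt → the letter.
The sample reaches the letter via the sample → the receipt → the letter.
No chain forces the invoice (or any of the others) ahead of the letter.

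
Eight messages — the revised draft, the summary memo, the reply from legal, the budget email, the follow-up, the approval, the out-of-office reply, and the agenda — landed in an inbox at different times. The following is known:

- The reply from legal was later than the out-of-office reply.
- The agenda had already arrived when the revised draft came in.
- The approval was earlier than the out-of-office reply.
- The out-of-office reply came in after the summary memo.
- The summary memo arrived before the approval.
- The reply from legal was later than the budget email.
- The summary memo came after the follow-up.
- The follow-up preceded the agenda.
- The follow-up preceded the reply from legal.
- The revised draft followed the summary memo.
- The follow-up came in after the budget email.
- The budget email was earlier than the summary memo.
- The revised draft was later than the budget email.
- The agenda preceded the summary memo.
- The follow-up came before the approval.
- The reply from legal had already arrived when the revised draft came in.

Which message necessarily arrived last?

the revised draft

Every other message has a chain of constraints placing it before the revised draft, so the revised draft is last.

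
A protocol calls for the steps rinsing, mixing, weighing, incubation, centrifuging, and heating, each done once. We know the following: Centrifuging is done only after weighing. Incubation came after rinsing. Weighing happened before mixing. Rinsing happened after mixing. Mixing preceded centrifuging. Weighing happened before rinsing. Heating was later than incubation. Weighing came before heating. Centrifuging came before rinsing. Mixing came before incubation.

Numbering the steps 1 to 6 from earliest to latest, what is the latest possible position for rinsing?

Rinsing must come before heating and incubation — 2 steps forced after it.
Everything else can be placed before rinsing in some valid order, so rinsing can sit as late as position 6 − 2 = 4.

4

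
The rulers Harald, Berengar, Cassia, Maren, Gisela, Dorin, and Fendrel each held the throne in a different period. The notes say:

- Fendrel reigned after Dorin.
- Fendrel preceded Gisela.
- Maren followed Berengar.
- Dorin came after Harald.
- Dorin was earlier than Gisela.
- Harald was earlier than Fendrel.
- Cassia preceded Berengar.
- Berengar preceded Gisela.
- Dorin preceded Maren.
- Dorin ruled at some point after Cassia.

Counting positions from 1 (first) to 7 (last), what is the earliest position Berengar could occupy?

Cassia must come before Berengar — 1 forced predecessor.
Nothing else is forced ahead of Berengar, so their earliest slot is position 1 + 1 = 2.

2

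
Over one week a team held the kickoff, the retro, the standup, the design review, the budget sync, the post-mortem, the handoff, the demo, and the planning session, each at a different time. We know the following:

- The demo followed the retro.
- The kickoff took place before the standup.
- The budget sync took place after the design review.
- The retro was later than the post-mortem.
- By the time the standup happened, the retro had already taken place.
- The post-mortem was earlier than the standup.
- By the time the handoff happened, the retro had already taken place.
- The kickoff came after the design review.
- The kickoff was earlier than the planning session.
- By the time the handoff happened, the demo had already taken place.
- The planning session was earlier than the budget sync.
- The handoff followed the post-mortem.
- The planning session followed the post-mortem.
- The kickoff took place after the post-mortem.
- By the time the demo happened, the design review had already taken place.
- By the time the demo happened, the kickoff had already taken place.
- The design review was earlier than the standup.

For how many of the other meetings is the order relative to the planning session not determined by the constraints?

Forced before the planning session: the design review, the kickoff, and the post-mortem; forced after the planning session: the budget sync.
That leaves the demo, the handoff, the retro, and the standup with no forced order relative to the planning session — 4.

4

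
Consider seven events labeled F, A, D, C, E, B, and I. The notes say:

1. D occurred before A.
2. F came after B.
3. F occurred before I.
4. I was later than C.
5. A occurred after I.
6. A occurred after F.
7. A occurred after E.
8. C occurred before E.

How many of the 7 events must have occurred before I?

Directly stated before I: C and F.
B reaches I via B → F → I.
No chain forces A (or any of the others) ahead of I.
That's B, C, and F — 3 in all.

3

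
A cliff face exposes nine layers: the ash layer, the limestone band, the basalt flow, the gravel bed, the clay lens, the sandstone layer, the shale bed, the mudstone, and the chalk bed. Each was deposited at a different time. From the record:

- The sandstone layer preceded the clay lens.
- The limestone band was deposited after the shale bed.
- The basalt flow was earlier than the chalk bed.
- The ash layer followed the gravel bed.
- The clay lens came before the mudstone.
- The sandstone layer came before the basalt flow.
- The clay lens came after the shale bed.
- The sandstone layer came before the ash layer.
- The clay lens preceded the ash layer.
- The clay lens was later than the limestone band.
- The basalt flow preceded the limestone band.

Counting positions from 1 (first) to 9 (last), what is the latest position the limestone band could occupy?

The limestone band must come before the ash layer, the clay lens, and the mudstone — 3 layers forced after it.
Everything else can be placed before the limestone band in some valid order, so the limestone band can sit as late as position 9 − 3 = 6.

6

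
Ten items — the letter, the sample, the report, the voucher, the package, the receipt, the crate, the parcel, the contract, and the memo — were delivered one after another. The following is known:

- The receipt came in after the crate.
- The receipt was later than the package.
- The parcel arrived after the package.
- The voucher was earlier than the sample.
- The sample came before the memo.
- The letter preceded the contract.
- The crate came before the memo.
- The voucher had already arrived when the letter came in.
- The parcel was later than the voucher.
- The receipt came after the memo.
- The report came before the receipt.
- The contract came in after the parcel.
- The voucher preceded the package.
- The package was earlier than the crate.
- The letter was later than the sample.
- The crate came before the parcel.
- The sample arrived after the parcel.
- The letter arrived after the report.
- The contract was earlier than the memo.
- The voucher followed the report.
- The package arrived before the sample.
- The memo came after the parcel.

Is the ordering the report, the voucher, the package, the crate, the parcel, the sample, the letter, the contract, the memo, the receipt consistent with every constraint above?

yes

Check each stated constraint against the proposed order — e.g. the package is ahead of the receipt; the report is ahead of the receipt. Every pair is in the required order; nothing is violated.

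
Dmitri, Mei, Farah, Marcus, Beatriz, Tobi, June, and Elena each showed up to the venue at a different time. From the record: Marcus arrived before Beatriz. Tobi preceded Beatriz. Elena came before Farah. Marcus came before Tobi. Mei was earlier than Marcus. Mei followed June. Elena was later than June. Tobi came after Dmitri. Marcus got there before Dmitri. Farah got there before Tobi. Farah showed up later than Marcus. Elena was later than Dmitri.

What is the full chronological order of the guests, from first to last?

June, Mei, Marcus, Dmitri, Elena, Farah, Tobi, Beatriz

The constraints fix every adjacent pair, so only one ordering works:
June → Mei → Marcus → Dmitri → Elena → Farah → Tobi → Beatriz.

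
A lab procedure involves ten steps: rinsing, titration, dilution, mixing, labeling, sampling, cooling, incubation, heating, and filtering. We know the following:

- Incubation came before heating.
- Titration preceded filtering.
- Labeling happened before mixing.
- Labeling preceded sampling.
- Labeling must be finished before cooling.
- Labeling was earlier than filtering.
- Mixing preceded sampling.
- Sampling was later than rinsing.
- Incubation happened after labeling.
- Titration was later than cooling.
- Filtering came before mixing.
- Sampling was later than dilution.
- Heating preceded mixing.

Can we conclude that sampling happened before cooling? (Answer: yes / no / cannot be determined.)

no

Tracing the constraints gives cooling → titration → filtering → mixing → sampling, so cooling must come before sampling.
That means sampling cannot be before cooling.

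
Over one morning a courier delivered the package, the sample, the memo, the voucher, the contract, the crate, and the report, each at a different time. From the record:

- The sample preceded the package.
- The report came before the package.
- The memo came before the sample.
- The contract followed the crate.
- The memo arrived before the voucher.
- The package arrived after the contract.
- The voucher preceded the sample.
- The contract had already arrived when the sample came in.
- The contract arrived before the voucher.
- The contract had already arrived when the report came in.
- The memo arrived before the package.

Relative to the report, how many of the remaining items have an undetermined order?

Forced before the report: the contract and the crate; forced after the report: the package.
That leaves the memo, the sample, and the voucher with no forced order relative to the report — 3.

3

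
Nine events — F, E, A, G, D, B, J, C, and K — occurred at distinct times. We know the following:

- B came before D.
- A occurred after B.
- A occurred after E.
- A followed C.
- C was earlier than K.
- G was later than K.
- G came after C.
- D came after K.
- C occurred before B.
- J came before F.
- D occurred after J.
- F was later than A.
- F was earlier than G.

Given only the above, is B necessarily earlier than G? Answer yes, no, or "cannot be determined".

Chain the constraints: B → A → F → G. Each link is directly stated, so B comes before G.

yes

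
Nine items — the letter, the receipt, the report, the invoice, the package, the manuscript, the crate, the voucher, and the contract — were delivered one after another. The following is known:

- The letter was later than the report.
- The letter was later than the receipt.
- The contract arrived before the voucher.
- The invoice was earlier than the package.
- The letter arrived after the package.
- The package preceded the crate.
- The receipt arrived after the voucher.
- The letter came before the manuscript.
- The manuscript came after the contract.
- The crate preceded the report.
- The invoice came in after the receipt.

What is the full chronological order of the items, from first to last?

the contract, the voucher, the receipt, the invoice, the package, the crate, the report, the letter, the manuscript

The constraints fix every adjacent pair, so only one ordering works:
the contract → the voucher → the receipt → the invoice → the package → the crate → the report → the letter → the manuscript.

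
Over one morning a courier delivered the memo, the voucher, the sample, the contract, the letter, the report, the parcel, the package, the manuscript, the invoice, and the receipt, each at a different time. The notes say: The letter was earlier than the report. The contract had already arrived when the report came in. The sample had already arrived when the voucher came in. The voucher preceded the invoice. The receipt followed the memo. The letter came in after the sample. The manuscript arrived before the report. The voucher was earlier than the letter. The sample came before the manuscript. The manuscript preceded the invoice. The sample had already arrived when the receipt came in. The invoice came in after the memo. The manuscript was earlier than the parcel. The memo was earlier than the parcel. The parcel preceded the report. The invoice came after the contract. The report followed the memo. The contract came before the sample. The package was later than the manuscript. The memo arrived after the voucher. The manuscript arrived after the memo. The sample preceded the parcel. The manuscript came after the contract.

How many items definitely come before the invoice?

Directly stated before the invoice: the contract, the manuscript, the memo, and the voucher.
The sample reaches the invoice via the sample → the manuscript → the invoice.
No chain forces the letter (or any of the others) ahead of the invoice.
That's the contract, the manuscript, the memo, the sample, and the voucher — 5 in all.

5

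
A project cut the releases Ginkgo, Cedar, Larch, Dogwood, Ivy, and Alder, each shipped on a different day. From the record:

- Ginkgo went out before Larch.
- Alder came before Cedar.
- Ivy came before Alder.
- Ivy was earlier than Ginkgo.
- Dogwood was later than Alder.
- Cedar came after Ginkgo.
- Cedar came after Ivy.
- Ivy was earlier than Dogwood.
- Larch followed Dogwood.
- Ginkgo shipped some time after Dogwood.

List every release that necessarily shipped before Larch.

Directly stated before Larch: Dogwood and Ginkgo.
Alder reaches Larch via Alder → Dogwood → Larch.
Ivy reaches Larch via Ivy → Dogwood → Larch.
No chain forces Cedar ahead of Larch.

Alder, Dogwood, Ginkgo, Ivy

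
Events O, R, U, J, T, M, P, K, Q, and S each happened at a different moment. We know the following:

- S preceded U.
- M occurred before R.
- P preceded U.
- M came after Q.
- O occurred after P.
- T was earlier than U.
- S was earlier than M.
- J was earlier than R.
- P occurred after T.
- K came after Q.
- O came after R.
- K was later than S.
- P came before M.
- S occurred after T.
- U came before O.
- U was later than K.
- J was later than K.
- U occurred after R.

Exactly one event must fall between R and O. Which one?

U

Tracing the constraints gives R → U → O, so U sits after R and before O.
No other event is forced both after R and before O.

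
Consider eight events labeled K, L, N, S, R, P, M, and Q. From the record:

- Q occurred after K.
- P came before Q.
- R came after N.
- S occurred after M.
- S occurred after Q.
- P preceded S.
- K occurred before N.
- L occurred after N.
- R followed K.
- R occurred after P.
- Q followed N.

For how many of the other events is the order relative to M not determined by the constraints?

6

Forced after M: S.
That leaves K, L, N, P, Q, and R with no forced order relative to M — 6.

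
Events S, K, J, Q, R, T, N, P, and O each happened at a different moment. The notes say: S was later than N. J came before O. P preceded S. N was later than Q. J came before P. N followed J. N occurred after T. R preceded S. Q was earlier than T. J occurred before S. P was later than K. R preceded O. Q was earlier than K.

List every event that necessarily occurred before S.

Directly stated before S: J, N, P, and R.
K reaches S via K → P → S.
Q reaches S via Q → N → S.
T reaches S via T → N → S.

J, K, N, P, Q, R, T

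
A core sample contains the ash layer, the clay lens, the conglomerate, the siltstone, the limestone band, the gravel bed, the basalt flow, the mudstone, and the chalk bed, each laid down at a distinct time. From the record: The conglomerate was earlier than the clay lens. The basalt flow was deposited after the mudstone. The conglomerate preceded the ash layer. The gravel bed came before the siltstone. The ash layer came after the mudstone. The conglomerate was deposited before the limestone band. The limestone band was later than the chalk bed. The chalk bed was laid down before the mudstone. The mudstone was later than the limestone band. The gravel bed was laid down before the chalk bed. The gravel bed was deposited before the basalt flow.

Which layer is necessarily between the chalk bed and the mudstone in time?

Tracing the constraints gives the chalk bed → the limestone band → the mudstone, so the limestone band sits after the chalk bed and before the mudstone.
No other layer is forced both after the chalk bed and before the mudstone.

the limestone band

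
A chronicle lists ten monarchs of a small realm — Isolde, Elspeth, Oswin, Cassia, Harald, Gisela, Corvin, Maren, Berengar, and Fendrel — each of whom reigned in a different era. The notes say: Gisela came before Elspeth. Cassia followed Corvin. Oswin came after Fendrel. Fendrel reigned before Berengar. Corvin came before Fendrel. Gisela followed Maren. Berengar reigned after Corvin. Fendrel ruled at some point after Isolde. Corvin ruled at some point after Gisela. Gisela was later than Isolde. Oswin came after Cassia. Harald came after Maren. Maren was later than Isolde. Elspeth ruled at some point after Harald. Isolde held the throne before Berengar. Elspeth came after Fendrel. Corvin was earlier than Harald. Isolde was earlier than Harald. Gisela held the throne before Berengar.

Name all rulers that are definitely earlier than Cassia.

Directly stated before Cassia: Corvin.
Gisela reaches Cassia via Gisela → Corvin → Cassia.
Isolde reaches Cassia via Isolde → Gisela → Corvin → Cassia.
Maren reaches Cassia via Maren → Gisela → Corvin → Cassia.
No chain forces Fendrel (or any of the others) ahead of Cassia.

Corvin, Gisela, Isolde, Maren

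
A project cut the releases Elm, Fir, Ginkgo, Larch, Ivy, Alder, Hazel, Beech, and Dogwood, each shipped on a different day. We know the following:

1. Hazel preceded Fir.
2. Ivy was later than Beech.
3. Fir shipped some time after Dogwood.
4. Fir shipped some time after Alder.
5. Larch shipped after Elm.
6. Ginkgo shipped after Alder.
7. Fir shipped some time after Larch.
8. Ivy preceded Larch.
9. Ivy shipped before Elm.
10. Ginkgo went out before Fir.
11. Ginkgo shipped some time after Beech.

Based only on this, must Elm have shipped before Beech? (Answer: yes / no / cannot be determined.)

Tracing the constraints gives Beech → Ivy → Elm, so Beech must come before Elm.
That means Elm cannot be before Beech.

no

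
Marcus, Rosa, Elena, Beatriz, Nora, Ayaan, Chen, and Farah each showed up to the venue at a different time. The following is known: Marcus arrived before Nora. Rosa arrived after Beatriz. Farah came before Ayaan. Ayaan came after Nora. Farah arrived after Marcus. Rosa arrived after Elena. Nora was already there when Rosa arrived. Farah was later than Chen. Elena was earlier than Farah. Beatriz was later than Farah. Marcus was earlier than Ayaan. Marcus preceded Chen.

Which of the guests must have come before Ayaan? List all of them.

Directly stated before Ayaan: Farah, Marcus, and Nora.
Chen reaches Ayaan via Chen → Farah → Ayaan.
Elena reaches Ayaan via Elena → Farah → Ayaan.
No chain forces Beatriz (or any of the others) ahead of Ayaan.

Chen, Elena, Farah, Marcus, Nora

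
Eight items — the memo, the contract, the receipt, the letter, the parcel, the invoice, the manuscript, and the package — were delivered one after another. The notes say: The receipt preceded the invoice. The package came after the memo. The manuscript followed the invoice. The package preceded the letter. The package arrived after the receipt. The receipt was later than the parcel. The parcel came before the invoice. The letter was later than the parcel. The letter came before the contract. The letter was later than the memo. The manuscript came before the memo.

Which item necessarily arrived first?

The parcel has a chain of constraints placing it before every other item, so the parcel must be first.

the parcel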